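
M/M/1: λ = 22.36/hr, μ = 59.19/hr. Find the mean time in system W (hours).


W = 1/(μ−λ) = 1/(59.19 − 22.36) = 1/36.83 = 0.02715 hr

Final: 0.02715 hr


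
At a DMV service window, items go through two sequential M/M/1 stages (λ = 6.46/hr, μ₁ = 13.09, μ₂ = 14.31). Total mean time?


Each node sees arrival rate λ = 6.46/hr (tandem ⇒ throughput preserved).
W₁ = 1/(μ₁−λ) = 1/(13.09−6.46) = 0.15083 hr
W₂ = 1/(μ₂−λ) = 1/(14.31−6.46) = 0.12739 hr
W_total = W₁ + W₂ = 0.15083 + 0.12739 = 0.27822 hr

Final: 0.27822 hr


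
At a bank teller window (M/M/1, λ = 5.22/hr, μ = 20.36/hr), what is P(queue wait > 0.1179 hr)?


ρ = 5.22/20.36 = 0.2564
P(Wq > t) = ρ·e^{−(μ−λ)t} = 0.2564·e^{−1.7850}
= 0.2564·0.167796 = 0.043020

Final: 0.043020


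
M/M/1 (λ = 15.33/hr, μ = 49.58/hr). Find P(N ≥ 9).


ρ = 15.33/49.58 = 0.3092
P(N ≥ n) = ρ^n = 0.3092^9 = 0.00002583

Final: 0.00002583


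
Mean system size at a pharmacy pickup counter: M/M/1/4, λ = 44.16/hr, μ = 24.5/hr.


ρ = 44.16/24.5 = 1.8024
L = ρ[1 − (K+1)ρ^K + Kρ^(K+1)] / [(1−ρ)(1−ρ^(K+1))]
Numerator: 1.8024·(1 − 5·10.554846 + 4·19.024572) = 43.842871
Denominator: (-0.8024)·(-18.024572) = 14.463800
L = 43.842871/14.463800 = 3.0312

Final: 3.0312


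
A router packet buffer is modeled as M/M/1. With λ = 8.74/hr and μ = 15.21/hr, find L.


ρ = λ/μ = 8.74/15.21 = 0.5746
L = ρ/(1−ρ) = 0.5746/(1 − 0.5746) = 0.5746/0.4254 = 1.3509

Final: 1.3509


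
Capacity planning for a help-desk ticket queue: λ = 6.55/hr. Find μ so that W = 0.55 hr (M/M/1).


W = 1/(μ−λ) ⇒ μ − λ = 1/W = 1/0.55 = 1.8182
μ = λ + 1/W = 6.55 + 1.8182 = 8.3682 per hr

Final: 8.3682 /hr


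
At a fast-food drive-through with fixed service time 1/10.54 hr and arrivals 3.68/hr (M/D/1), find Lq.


ρ = 3.68/10.54 = 0.3491
M/D/1: Lq = ρ²/(2(1−ρ)) = 0.1219/(2·0.6509) = 0.09365

Final: 0.09365


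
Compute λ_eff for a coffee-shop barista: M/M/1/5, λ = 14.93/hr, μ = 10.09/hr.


ρ = 1.4797; P_K = (1−ρ)ρ^5/(1−ρ^6) = 0.358319
λ_eff = λ(1 − P_K) = 14.93·(1 − 0.358319) = 14.93·0.641681 = 9.5803 /hr

Final: 9.5803 /hr


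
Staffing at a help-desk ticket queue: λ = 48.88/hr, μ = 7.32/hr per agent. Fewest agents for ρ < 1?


Stability requires cμ > λ ⇔ c > λ/μ.
λ/μ = 48.88/7.32 = 6.6776
Minimum integer c = ⌊6.6776⌋ + 1 = 7
Check: 7·7.32 = 51.24 > 48.88, while 6·7.32 = 43.92 ≤ 48.88

Final: 7 servers


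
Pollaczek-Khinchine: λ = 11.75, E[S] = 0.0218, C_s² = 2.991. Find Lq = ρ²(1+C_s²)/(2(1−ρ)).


ρ = λ·E[S] = 11.75·0.0218 = 0.2561
Lq = ρ²(1+C_s²)/(2(1−ρ)) = 0.06561·(1+2.991)/(2·0.7439)
= 0.06561·3.9910/1.4877 = 0.17602

Final: 0.17602


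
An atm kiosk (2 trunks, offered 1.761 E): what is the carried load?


B(2,1.761) = 0.359629 (Erlang-B)
Carried load = a(1 − B) = 1.761·(1 − 0.359629) = 1.761·0.640371 = 1.1277 E

Final: 1.1277 Erlangs


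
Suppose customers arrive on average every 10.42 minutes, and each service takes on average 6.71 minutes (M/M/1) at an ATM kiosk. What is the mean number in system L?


λ = 60/10.42 = 5.7582 /hr
μ = 60/6.71 = 8.9419 /hr
ρ = λ/μ = 5.7582/8.9419 = 0.6440
L = ρ/(1−ρ) = 0.6440/0.3560 = 1.8086

Final: 1.8086


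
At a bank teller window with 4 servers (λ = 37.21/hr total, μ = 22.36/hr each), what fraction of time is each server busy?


ρ = λ/(cμ) = 37.21/(4·22.36) = 37.21/89.44 = 0.4160

Final: 0.4160


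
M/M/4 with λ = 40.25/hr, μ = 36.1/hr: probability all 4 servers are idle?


a = λ/μ = 40.25/36.1 = 1.1150; ρ = a/c = 0.2787
Σ_{k=0}^{3} a^k/k! (terms k=0..3) = 1.00000 + 1.11496 + 0.62157 + 0.23101 = 2.96753
Tail: a^4/(4!(1−ρ)) = 1.54538/(24·0.7213) = 0.08928
P₀ = 1/(2.96753 + 0.08928) = 1/3.05681 = 0.327139

Final: 0.327139


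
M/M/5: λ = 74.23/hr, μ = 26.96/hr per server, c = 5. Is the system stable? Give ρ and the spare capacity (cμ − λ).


Total capacity cμ = 5·26.96 = 134.80/hr
ρ = λ/(cμ) = 74.23/134.80 = 0.5507
Stable ⇔ ρ < 1: YES
Spare capacity = cμ − λ = 134.80 − 74.23 = 60.57/hr

Final: ρ = 0.5507; stable; margin = 60.57/hr


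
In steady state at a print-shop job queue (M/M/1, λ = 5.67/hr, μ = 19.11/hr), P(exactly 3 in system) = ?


ρ = 5.67/19.11 = 0.2967
P_n = (1−ρ)·ρ^n = (1 − 0.2967)·0.2967^3 = 0.7033·0.026120 = 0.018370

Final: 0.018370


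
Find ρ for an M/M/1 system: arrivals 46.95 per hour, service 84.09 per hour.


ρ = λ/μ = 46.95/84.09 = 0.5583

Final: 0.5583


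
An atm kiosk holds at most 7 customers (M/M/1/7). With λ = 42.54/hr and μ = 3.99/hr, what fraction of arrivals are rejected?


ρ = λ/μ = 42.54/3.99 = 10.6617
P_K = (1−ρ)ρ^K/(1−ρ^(K+1)) = (-9.6617·15659292.239827)/(1 − 166953957.865222)
= -151294665.625395/-166953956.865222 = 0.906206

Final: 0.906206


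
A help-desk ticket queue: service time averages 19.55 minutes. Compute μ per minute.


μ = 1/(service time) in consistent units.
1 minute = 1 min, so μ = 1/19.55 = 0.05115 per minute

Final: 0.05115 /min


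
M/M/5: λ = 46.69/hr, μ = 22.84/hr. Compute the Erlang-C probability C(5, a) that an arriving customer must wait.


a = λ/μ = 2.0442; ρ = a/5 = 0.4088
P₀ = 0.128399 (from M/M/c formula)
C(c,a) = [a^c/(c!(1−ρ))]·P₀ = [35.69759/(120·0.5912)]·0.128399
= 0.50322·0.128399 = 0.064613

Final: 0.064613


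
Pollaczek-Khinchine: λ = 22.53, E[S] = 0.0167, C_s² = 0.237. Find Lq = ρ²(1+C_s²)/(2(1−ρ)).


ρ = λ·E[S] = 22.53·0.0167 = 0.3763
Lq = ρ²(1+C_s²)/(2(1−ρ)) = 0.1416·(1+0.237)/(2·0.6237)
= 0.1416·1.2370/1.2475 = 0.14037

Final: 0.14037


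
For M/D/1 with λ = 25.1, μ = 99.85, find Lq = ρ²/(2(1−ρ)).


ρ = 25.1/99.85 = 0.2514
M/D/1: Lq = ρ²/(2(1−ρ)) = 0.06319/(2·0.7486) = 0.04220

Final: 0.04220


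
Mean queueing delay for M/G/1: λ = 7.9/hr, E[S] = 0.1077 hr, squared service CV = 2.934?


ρ = λ·E[S] = 7.9·0.1077 = 0.8508
E[S²] = E[S]²(1+C_s²) = 0.1077²·(1+2.934) = 0.045632
Wq = λ·E[S²]/(2(1−ρ)) = 7.9·0.045632/(2·0.1492) = 1.20832 hr

Final: 1.20832 hr


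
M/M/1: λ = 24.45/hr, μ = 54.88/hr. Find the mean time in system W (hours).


W = 1/(μ−λ) = 1/(54.88 − 24.45) = 1/30.43 = 0.03286 hr

Final: 0.03286 hr


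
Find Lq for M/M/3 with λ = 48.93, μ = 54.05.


a = λ/μ = 0.9053; ρ = a/3 = 0.3018
P₀ = 0.401265
Lq = P₀·a^c·ρ / (c!·(1−ρ)²) = 0.401265·0.74189·0.3018/(6·0.48754)
= 0.03071

Final: 0.03071


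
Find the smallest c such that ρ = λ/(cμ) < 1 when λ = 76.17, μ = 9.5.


Stability requires cμ > λ ⇔ c > λ/μ.
λ/μ = 76.17/9.5 = 8.0179
Minimum integer c = ⌊8.0179⌋ + 1 = 9
Check: 9·9.5 = 85.50 > 76.17, while 8·9.5 = 76.00 ≤ 76.17

Final: 9 servers


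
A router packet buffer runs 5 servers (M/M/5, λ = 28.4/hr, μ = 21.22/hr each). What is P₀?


a = λ/μ = 28.4/21.22 = 1.3384; ρ = a/c = 0.2677
Σ_{k=0}^{4} a^k/k! (terms k=0..4) = 1.00000 + 1.33836 + 0.89560 + 0.39955 + 0.13368 = 3.76719
Tail: a^5/(5!(1−ρ)) = 4.29403/(120·0.7323) = 0.04886
P₀ = 1/(3.76719 + 0.04886) = 1/3.81606 = 0.262051

Final: 0.262051


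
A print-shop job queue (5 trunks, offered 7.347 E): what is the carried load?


B(5,7.347) = 0.444612 (Erlang-B)
Carried load = a(1 − B) = 7.347·(1 − 0.444612) = 7.347·0.555388 = 4.0804 E

Final: 4.0804 Erlangs


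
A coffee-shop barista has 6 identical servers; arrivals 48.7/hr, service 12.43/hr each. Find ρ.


ρ = λ/(cμ) = 48.7/(6·12.43) = 48.7/74.58 = 0.6530

Final: 0.6530


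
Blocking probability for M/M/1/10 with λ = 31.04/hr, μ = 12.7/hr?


ρ = λ/μ = 31.04/12.7 = 2.4441
P_K = (1−ρ)ρ^K/(1−ρ^(K+1)) = (-1.4441·7606.413245)/(1 − 18590.792688)
= -10984.379442/-18589.792688 = 0.590882

Final: 0.590882


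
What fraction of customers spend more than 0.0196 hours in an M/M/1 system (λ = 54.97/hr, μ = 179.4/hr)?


W ~ Exponential(μ−λ) for M/M/1.
μ − λ = 179.4 − 54.97 = 124.4300
P(W > t) = e^{−(μ−λ)t} = e^{−2.4388} = 0.087263

Final: 0.087263


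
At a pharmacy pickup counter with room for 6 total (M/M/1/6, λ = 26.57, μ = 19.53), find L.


ρ = 26.57/19.53 = 1.3605
L = ρ[1 − (K+1)ρ^K + Kρ^(K+1)] / [(1−ρ)(1−ρ^(K+1))]
Numerator: 1.3605·(1 − 7·6.340680 + 6·8.626312) = 11.391375
Denominator: (-0.3605)·(-7.626312) = 2.749065
L = 11.391375/2.749065 = 4.1437

Final: 4.1437


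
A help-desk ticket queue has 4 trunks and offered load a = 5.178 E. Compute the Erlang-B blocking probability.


B(c,a) = (a^c/c!) / Σ_{k=0}^{c} a^k/k!
a^4/4! = 29.952767
Σ terms (k=0..4): 1.00000 + 5.17800 + 13.40584 + 23.13848 + 29.95277 = 72.675092
B = 29.952767/72.675092 = 0.412146

Final: 0.412146


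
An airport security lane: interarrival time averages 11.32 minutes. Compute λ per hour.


λ = 1/(interarrival time) in consistent units.
1 hour = 60 min, so λ = 60/11.32 = 5.3004 per hour

Final: 5.3004 /hr


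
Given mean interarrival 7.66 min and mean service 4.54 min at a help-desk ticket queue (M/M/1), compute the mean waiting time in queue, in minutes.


λ = 60/7.66 = 7.8329 /hr
μ = 60/4.54 = 13.2159 /hr
ρ = λ/μ = 7.8329/13.2159 = 0.5927
Wq = ρ/(μ−λ) = 0.5927/(13.2159−7.8329) = 0.11010 hr
In minutes: 0.11010·60 = 6.606 min

Final: 6.606 min


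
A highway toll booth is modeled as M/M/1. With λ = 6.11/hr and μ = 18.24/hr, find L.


ρ = λ/μ = 6.11/18.24 = 0.3350
L = ρ/(1−ρ) = 0.3350/(1 − 0.3350) = 0.3350/0.6650 = 0.5037

Final: 0.5037


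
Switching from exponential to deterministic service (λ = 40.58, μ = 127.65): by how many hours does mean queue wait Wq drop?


ρ = 40.58/127.65 = 0.3179
Wq(M/M/1) = ρ/(μ−λ) = 0.3179/87.07 = 0.003651 hr
Wq(M/D/1) = ρ/(2(μ−λ)) = 0.001826 hr
Savings = 0.003651 − 0.001826 = 0.001826 hr

Final: 0.001826 hr


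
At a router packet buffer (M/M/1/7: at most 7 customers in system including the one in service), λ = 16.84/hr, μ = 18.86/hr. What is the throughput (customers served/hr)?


ρ = 0.8929; P_K = (1−ρ)ρ^7/(1−ρ^8) = 0.081317
λ_eff = λ(1 − P_K) = 16.84·(1 − 0.081317) = 16.84·0.918683 = 15.4706 /hr

Final: 15.4706 /hr


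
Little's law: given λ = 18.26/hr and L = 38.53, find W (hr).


W = L/λ = 38.53/18.26 = 2.1101 hr

Final: 2.1101 hr


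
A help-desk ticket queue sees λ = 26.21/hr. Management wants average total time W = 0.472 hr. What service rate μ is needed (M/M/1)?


W = 1/(μ−λ) ⇒ μ − λ = 1/W = 1/0.472 = 2.1186
μ = λ + 1/W = 26.21 + 2.1186 = 28.3286 per hr

Final: 28.3286 /hr


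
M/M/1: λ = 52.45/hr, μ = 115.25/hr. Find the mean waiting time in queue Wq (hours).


ρ = 52.45/115.25 = 0.4551
Wq = ρ/(μ−λ) = 0.4551/(115.25 − 52.45) = 0.4551/62.80 = 0.007247 hr

Final: 0.007247 hr


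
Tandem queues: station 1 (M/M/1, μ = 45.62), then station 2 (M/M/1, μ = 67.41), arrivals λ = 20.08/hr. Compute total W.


Each node sees arrival rate λ = 20.08/hr (tandem ⇒ throughput preserved).
W₁ = 1/(μ₁−λ) = 1/(45.62−20.08) = 0.03915 hr
W₂ = 1/(μ₂−λ) = 1/(67.41−20.08) = 0.02113 hr
W_total = W₁ + W₂ = 0.03915 + 0.02113 = 0.06028 hr

Final: 0.06028 hr


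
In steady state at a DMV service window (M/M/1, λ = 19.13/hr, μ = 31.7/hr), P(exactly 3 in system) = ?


ρ = 19.13/31.7 = 0.6035
P_n = (1−ρ)·ρ^n = (1 − 0.6035)·0.6035^3 = 0.3965·0.219769 = 0.087145

Final: 0.087145


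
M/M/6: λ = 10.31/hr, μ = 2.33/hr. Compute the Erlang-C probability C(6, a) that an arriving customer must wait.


a = λ/μ = 4.4249; ρ = a/6 = 0.7375
P₀ = 0.010053 (from M/M/c formula)
C(c,a) = [a^c/(c!(1−ρ))]·P₀ = [7506.13663/(720·0.2625)]·0.010053
= 39.71230·0.010053 = 0.399213

Final: 0.399213


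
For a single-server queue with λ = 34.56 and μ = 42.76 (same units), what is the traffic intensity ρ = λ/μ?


ρ = λ/μ = 34.56/42.76 = 0.8082

Final: 0.8082


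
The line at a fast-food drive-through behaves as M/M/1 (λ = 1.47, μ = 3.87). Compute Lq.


ρ = 1.47/3.87 = 0.3798
Lq = ρ²/(1−ρ) = 0.1443/0.6202 = 0.2327

Final: 0.2327


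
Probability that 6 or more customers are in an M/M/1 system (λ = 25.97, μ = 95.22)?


ρ = 25.97/95.22 = 0.2727
P(N ≥ n) = ρ^n = 0.2727^6 = 0.0004116

Final: 0.0004116


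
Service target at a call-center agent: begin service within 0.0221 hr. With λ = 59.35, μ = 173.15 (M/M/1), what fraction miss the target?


ρ = 59.35/173.15 = 0.3428
P(Wq > t) = ρ·e^{−(μ−λ)t} = 0.3428·e^{−2.5150}
= 0.3428·0.080865 = 0.027718

Final: 0.027718


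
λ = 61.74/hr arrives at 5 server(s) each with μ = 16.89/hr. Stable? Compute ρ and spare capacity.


Total capacity cμ = 5·16.89 = 84.45/hr
ρ = λ/(cμ) = 61.74/84.45 = 0.7311
Stable ⇔ ρ < 1: YES
Spare capacity = cμ − λ = 84.45 − 61.74 = 22.71/hr

Final: ρ = 0.7311; stable; margin = 22.71/hr


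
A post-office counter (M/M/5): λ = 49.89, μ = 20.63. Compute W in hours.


a = 2.4183; ρ = 0.4837; P₀ = 0.087263
Lq = P₀·a^c·ρ/(c!(1−ρ)²) = 0.10912
Wq = Lq/λ = 0.10912/49.89 = 0.002187 hr
W = Wq + 1/μ = 0.002187 + 0.04847 = 0.05066 hr

Final: 0.05066 hr


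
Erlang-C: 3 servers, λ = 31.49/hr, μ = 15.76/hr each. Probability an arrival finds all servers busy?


a = λ/μ = 1.9981; ρ = a/3 = 0.6660
P₀ = 0.111417 (from M/M/c formula)
C(c,a) = [a^c/(c!(1−ρ))]·P₀ = [7.97718/(6·0.3340)]·0.111417
= 3.98101·0.111417 = 0.443552

Final: 0.443552


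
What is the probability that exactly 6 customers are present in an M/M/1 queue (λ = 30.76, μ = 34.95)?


ρ = 30.76/34.95 = 0.8801
P_n = (1−ρ)·ρ^n = (1 − 0.8801)·0.8801^6 = 0.1199·0.464767 = 0.055719

Final: 0.055719


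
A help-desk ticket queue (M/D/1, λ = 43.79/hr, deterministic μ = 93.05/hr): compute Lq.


ρ = 43.79/93.05 = 0.4706
M/D/1: Lq = ρ²/(2(1−ρ)) = 0.2215/(2·0.5294) = 0.20917

Final: 0.20917


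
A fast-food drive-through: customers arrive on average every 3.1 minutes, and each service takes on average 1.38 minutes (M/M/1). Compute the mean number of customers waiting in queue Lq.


λ = 60/3.1 = 19.3548 /hr
μ = 60/1.38 = 43.4783 /hr
ρ = λ/μ = 19.3548/43.4783 = 0.4452
Lq = ρ²/(1−ρ) = 0.1982/0.5548 = 0.3572

Final: 0.3572


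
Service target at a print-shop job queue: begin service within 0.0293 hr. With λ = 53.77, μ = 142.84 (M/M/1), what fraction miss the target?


ρ = 53.77/142.84 = 0.3764
P(Wq > t) = ρ·e^{−(μ−λ)t} = 0.3764·e^{−2.6098}
= 0.3764·0.073553 = 0.027688

Final: 0.027688


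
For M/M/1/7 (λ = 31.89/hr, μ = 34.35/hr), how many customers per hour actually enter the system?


ρ = 0.9284; P_K = (1−ρ)ρ^7/(1−ρ^8) = 0.094991
λ_eff = λ(1 − P_K) = 31.89·(1 − 0.094991) = 31.89·0.905009 = 28.8607 /hr

Final: 28.8607 /hr


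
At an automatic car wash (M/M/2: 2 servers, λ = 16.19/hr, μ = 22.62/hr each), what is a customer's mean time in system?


a = 0.7157; ρ = 0.3579; P₀ = 0.472896
Lq = P₀·a^c·ρ/(c!(1−ρ)²) = 0.10513
Wq = Lq/λ = 0.10513/16.19 = 0.006493 hr
W = Wq + 1/μ = 0.006493 + 0.04421 = 0.05070 hr

Final: 0.05070 hr


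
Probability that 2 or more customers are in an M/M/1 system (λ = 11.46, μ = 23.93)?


ρ = 11.46/23.93 = 0.4789
P(N ≥ n) = ρ^n = 0.4789^2 = 0.229342

Final: 0.229342


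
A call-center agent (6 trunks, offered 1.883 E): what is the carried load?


B(6,1.883) = 0.009450 (Erlang-B)
Carried load = a(1 − B) = 1.883·(1 − 0.009450) = 1.883·0.990550 = 1.8652 E

Final: 1.8652 Erlangs


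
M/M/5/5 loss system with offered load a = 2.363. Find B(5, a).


B(c,a) = (a^c/c!) / Σ_{k=0}^{c} a^k/k!
a^5/5! = 0.613956
Σ terms (k=0..5): 1.00000 + 2.36300 + 2.79188 + 2.19907 + 1.29910 + 0.61396 = 10.267018
B = 0.613956/10.267018 = 0.059799

Final: 0.059799


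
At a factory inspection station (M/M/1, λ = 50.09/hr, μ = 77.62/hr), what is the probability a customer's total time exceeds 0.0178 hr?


W ~ Exponential(μ−λ) for M/M/1.
μ − λ = 77.62 − 50.09 = 27.5300
P(W > t) = e^{−(μ−λ)t} = e^{−0.4900} = 0.612606

Final: 0.612606


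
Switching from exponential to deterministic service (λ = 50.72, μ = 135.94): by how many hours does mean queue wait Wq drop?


ρ = 50.72/135.94 = 0.3731
Wq(M/M/1) = ρ/(μ−λ) = 0.3731/85.22 = 0.004378 hr
Wq(M/D/1) = ρ/(2(μ−λ)) = 0.002189 hr
Savings = 0.004378 − 0.002189 = 0.002189 hr

Final: 0.002189 hr


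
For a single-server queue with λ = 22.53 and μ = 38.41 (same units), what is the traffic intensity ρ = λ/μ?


ρ = λ/μ = 22.53/38.41 = 0.5866

Final: 0.5866


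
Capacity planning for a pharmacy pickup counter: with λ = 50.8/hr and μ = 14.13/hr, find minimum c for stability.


Stability requires cμ > λ ⇔ c > λ/μ.
λ/μ = 50.8/14.13 = 3.5952
Minimum integer c = ⌊3.5952⌋ + 1 = 4
Check: 4·14.13 = 56.52 > 50.8, while 3·14.13 = 42.39 ≤ 50.8

Final: 4 servers


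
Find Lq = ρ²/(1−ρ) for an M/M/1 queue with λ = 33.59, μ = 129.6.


ρ = 33.59/129.6 = 0.2592
Lq = ρ²/(1−ρ) = 0.06718/0.7408 = 0.09068

Final: 0.09068


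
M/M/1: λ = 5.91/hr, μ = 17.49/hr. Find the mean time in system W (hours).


W = 1/(μ−λ) = 1/(17.49 − 5.91) = 1/11.58 = 0.08636 hr

Final: 0.08636 hr


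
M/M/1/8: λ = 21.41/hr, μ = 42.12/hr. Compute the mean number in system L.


ρ = 21.41/42.12 = 0.5083
L = ρ[1 − (K+1)ρ^K + Kρ^(K+1)] / [(1−ρ)(1−ρ^(K+1))]
Numerator: 0.5083·(1 − 9·0.004457 + 8·0.002265) = 0.497133
Denominator: (0.4917)·(0.997735) = 0.490577
L = 0.497133/0.490577 = 1.0134

Final: 1.0134


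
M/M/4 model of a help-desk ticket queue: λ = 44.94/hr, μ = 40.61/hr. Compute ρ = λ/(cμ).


ρ = λ/(cμ) = 44.94/(4·40.61) = 44.94/162.44 = 0.2767

Final: 0.2767


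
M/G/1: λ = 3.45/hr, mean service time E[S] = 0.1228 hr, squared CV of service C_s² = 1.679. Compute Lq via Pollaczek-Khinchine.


ρ = λ·E[S] = 3.45·0.1228 = 0.4237
Lq = ρ²(1+C_s²)/(2(1−ρ)) = 0.1795·(1+1.679)/(2·0.5763)
= 0.1795·2.6790/1.1527 = 0.41716

Final: 0.41716


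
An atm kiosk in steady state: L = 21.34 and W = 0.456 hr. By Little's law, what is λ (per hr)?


λ = L/W = 21.34/0.456 = 46.7982 /hr

Final: 46.7982 /hr


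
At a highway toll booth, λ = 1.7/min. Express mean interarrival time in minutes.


Mean interarrival time = 1/λ = 1/1.7 minute = 0.58824 minute
In minutes: 0.58824 × 1 = 0.5882 min

Final: 0.5882 min


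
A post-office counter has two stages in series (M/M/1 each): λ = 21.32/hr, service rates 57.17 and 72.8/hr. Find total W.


Each node sees arrival rate λ = 21.32/hr (tandem ⇒ throughput preserved).
W₁ = 1/(μ₁−λ) = 1/(57.17−21.32) = 0.02789 hr
W₂ = 1/(μ₂−λ) = 1/(72.8−21.32) = 0.01943 hr
W_total = W₁ + W₂ = 0.02789 + 0.01943 = 0.04732 hr

Final: 0.04732 hr


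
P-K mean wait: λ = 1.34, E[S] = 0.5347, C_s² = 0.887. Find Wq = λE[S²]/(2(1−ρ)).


ρ = λ·E[S] = 1.34·0.5347 = 0.7165
E[S²] = E[S]²(1+C_s²) = 0.5347²·(1+0.887) = 0.539501
Wq = λ·E[S²]/(2(1−ρ)) = 1.34·0.539501/(2·0.2835) = 1.27500 hr

Final: 1.27500 hr


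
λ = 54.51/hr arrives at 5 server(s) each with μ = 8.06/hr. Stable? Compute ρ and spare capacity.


Total capacity cμ = 5·8.06 = 40.30/hr
ρ = λ/(cμ) = 54.51/40.30 = 1.3526
Stable ⇔ ρ < 1: NO
Spare capacity = cμ − λ = 40.30 − 54.51 = -14.21/hr

Final: ρ = 1.3526; unstable; margin = -14.21/hr


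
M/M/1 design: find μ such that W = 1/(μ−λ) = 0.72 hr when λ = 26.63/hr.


W = 1/(μ−λ) ⇒ μ − λ = 1/W = 1/0.72 = 1.3889
μ = λ + 1/W = 26.63 + 1.3889 = 28.0189 per hr

Final: 28.0189 /hr


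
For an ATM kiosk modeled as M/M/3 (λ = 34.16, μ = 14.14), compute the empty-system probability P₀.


a = λ/μ = 34.16/14.14 = 2.4158; ρ = a/c = 0.8053
Σ_{k=0}^{2} a^k/k! (terms k=0..2) = 1.00000 + 2.41584 + 2.91815 = 6.33399
Tail: a^3/(3!(1−ρ)) = 14.09955/(6·0.1947) = 12.06826
P₀ = 1/(6.33399 + 12.06826) = 1/18.40225 = 0.054341

Final: 0.054341


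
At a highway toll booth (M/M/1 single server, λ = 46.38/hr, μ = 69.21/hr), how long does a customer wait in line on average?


ρ = 46.38/69.21 = 0.6701
Wq = ρ/(μ−λ) = 0.6701/(69.21 − 46.38) = 0.6701/22.83 = 0.02935 hr

Final: 0.02935 hr


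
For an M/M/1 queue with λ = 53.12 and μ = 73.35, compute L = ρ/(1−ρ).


ρ = λ/μ = 53.12/73.35 = 0.7242
L = ρ/(1−ρ) = 0.7242/(1 − 0.7242) = 0.7242/0.2758 = 2.6258

Final: 2.6258


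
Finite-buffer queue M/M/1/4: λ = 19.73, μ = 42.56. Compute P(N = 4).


ρ = λ/μ = 19.73/42.56 = 0.4636
P_K = (1−ρ)ρ^K/(1−ρ^(K+1)) = (0.5364·0.046185)/(1 − 0.021411)
= 0.024775/0.978589 = 0.025317

Final: 0.025317


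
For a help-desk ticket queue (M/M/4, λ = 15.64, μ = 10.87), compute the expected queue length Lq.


a = λ/μ = 1.4388; ρ = a/4 = 0.3597
P₀ = 0.235335
Lq = P₀·a^c·ρ / (c!·(1−ρ)²) = 0.235335·4.28577·0.3597/(24·0.40998)
= 0.03687

Final: 0.03687


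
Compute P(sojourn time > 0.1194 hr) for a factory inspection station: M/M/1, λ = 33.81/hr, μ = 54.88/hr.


W ~ Exponential(μ−λ) for M/M/1.
μ − λ = 54.88 − 33.81 = 21.0700
P(W > t) = e^{−(μ−λ)t} = e^{−2.5158} = 0.080802

Final: 0.080802


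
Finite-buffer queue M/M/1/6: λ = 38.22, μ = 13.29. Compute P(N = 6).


ρ = λ/μ = 38.22/13.29 = 2.8758
P_K = (1−ρ)ρ^K/(1−ρ^(K+1)) = (-1.8758·565.710462)/(1 − 1626.896454)
= -1061.185991/-1625.896454 = 0.652677

Final: 0.652677


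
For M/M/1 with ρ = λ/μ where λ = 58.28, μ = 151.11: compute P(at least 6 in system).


ρ = 58.28/151.11 = 0.3857
P(N ≥ n) = ρ^n = 0.3857^6 = 0.003291

Final: 0.003291


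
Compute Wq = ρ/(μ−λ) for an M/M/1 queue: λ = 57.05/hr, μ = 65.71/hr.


ρ = 57.05/65.71 = 0.8682
Wq = ρ/(μ−λ) = 0.8682/(65.71 − 57.05) = 0.8682/8.66 = 0.1003 hr

Final: 0.1003 hr


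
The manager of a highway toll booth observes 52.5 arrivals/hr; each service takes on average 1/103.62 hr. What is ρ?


ρ = λ/μ = 52.5/103.62 = 0.5067

Final: 0.5067


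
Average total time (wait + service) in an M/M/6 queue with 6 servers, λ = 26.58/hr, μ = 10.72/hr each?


a = 2.4795; ρ = 0.4132; P₀ = 0.083335
Lq = P₀·a^c·ρ/(c!(1−ρ)²) = 0.03228
Wq = Lq/λ = 0.03228/26.58 = 0.001215 hr
W = Wq + 1/μ = 0.001215 + 0.09328 = 0.09450 hr

Final: 0.09450 hr


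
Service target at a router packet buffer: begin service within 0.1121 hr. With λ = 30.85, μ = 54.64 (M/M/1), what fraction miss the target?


ρ = 30.85/54.64 = 0.5646
P(Wq > t) = ρ·e^{−(μ−λ)t} = 0.5646·e^{−2.6669}
= 0.5646·0.069470 = 0.039223

Final: 0.039223


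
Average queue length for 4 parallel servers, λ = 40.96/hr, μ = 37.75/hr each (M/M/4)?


a = λ/μ = 1.0850; ρ = a/4 = 0.2713
P₀ = 0.337174
Lq = P₀·a^c·ρ / (c!·(1−ρ)²) = 0.337174·1.38603·0.2713/(24·0.53106)
= 0.009946

Final: 0.009946


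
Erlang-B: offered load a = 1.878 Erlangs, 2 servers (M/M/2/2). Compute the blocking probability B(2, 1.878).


B(c,a) = (a^c/c!) / Σ_{k=0}^{c} a^k/k!
a^2/2! = 1.763442
Σ terms (k=0..2): 1.00000 + 1.87800 + 1.76344 = 4.641442
B = 1.763442/4.641442 = 0.379934

Final: 0.379934


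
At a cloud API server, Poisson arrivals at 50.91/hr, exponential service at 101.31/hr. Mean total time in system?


W = 1/(μ−λ) = 1/(101.31 − 50.91) = 1/50.40 = 0.01984 hr

Final: 0.01984 hr


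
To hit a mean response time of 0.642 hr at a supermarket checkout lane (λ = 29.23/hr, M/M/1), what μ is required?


W = 1/(μ−λ) ⇒ μ − λ = 1/W = 1/0.642 = 1.5576
μ = λ + 1/W = 29.23 + 1.5576 = 30.7876 per hr

Final: 30.7876 /hr


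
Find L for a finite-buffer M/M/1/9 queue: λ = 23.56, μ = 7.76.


ρ = 23.56/7.76 = 3.0361
L = ρ[1 − (K+1)ρ^K + Kρ^(K+1)] / [(1−ρ)(1−ρ^(K+1))]
Numerator: 3.0361·(1 − 10·21919.067987 + 9·66548.098165) = 1152931.685223
Denominator: (-2.0361)·(-66547.098165) = 135495.380285
L = 1152931.685223/135495.380285 = 8.5090

Final: 8.5090


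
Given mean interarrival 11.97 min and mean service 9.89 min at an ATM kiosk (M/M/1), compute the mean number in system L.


λ = 60/11.97 = 5.0125 /hr
μ = 60/9.89 = 6.0667 /hr
ρ = λ/μ = 5.0125/6.0667 = 0.8262
L = ρ/(1−ρ) = 0.8262/0.1738 = 4.7548

Final: 4.7548


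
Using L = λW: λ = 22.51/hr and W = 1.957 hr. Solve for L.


L = λW = 22.51·1.957 = 44.0521

Final: 44.0521


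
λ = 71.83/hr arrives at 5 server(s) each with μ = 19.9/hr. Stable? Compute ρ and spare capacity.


Total capacity cμ = 5·19.9 = 99.50/hr
ρ = λ/(cμ) = 71.83/99.50 = 0.7219
Stable ⇔ ρ < 1: YES
Spare capacity = cμ − λ = 99.50 − 71.83 = 27.67/hr

Final: ρ = 0.7219; stable; margin = 27.67/hr


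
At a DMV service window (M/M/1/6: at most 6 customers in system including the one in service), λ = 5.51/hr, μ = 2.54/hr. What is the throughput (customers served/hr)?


ρ = 2.1693; P_K = (1−ρ)ρ^6/(1−ρ^7) = 0.541415
λ_eff = λ(1 − P_K) = 5.51·(1 − 0.541415) = 5.51·0.458585 = 2.5268 /hr

Final: 2.5268 /hr


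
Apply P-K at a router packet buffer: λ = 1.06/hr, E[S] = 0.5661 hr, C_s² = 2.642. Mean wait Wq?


ρ = λ·E[S] = 1.06·0.5661 = 0.6001
E[S²] = E[S]²(1+C_s²) = 0.5661²·(1+2.642) = 1.167149
Wq = λ·E[S²]/(2(1−ρ)) = 1.06·1.167149/(2·0.3999) = 1.54673 hr

Final: 1.54673 hr


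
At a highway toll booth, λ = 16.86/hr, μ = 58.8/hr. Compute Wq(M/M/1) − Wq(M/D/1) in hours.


ρ = 16.86/58.8 = 0.2867
Wq(M/M/1) = ρ/(μ−λ) = 0.2867/41.94 = 0.006837 hr
Wq(M/D/1) = ρ/(2(μ−λ)) = 0.003418 hr
Savings = 0.006837 − 0.003418 = 0.003418 hr

Final: 0.003418 hr


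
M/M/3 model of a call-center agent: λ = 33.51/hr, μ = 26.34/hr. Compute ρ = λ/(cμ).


ρ = λ/(cμ) = 33.51/(3·26.34) = 33.51/79.02 = 0.4241

Final: 0.4241


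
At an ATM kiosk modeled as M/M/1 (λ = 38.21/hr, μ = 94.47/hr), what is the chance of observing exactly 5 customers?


ρ = 38.21/94.47 = 0.4045
P_n = (1−ρ)·ρ^n = (1 − 0.4045)·0.4045^5 = 0.5955·0.010825 = 0.006446

Final: 0.006446


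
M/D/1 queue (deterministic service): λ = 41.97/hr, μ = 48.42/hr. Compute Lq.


ρ = 41.97/48.42 = 0.8668
M/D/1: Lq = ρ²/(2(1−ρ)) = 0.7513/(2·0.1332) = 2.82009

Final: 2.82009


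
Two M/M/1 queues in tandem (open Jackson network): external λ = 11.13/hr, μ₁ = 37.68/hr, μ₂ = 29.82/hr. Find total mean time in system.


Each node sees arrival rate λ = 11.13/hr (tandem ⇒ throughput preserved).
W₁ = 1/(μ₁−λ) = 1/(37.68−11.13) = 0.03766 hr
W₂ = 1/(μ₂−λ) = 1/(29.82−11.13) = 0.05350 hr
W_total = W₁ + W₂ = 0.03766 + 0.05350 = 0.09117 hr

Final: 0.09117 hr


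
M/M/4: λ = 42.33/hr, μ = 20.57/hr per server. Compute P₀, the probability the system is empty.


a = λ/μ = 42.33/20.57 = 2.0579; ρ = a/c = 0.5145
Σ_{k=0}^{3} a^k/k! (terms k=0..3) = 1.00000 + 2.05785 + 2.11738 + 1.45241 = 6.62764
Tail: a^4/(4!(1−ρ)) = 17.93312/(24·0.4855) = 1.53894
P₀ = 1/(6.62764 + 1.53894) = 1/8.16658 = 0.122450

Final: 0.122450


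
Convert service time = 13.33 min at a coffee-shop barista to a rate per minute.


μ = 1/(service time) in consistent units.
1 minute = 1 min, so μ = 1/13.33 = 0.07502 per minute

Final: 0.07502 /min


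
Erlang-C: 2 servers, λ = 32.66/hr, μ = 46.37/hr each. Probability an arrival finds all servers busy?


a = λ/μ = 0.7043; ρ = a/2 = 0.3522
P₀ = 0.479107 (from M/M/c formula)
C(c,a) = [a^c/(c!(1−ρ))]·P₀ = [0.49609/(2·0.6478)]·0.479107
= 0.38288·0.479107 = 0.183442

Final: 0.183442


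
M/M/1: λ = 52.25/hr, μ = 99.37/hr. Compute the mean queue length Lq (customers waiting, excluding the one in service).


ρ = 52.25/99.37 = 0.5258
Lq = ρ²/(1−ρ) = 0.2765/0.4742 = 0.5831

Final: 0.5831


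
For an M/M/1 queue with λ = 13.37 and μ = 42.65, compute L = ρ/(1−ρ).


ρ = λ/μ = 13.37/42.65 = 0.3135
L = ρ/(1−ρ) = 0.3135/(1 − 0.3135) = 0.3135/0.6865 = 0.4566

Final: 0.4566


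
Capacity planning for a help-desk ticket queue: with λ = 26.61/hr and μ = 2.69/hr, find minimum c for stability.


Stability requires cμ > λ ⇔ c > λ/μ.
λ/μ = 26.61/2.69 = 9.8922
Minimum integer c = ⌊9.8922⌋ + 1 = 10
Check: 10·2.69 = 26.90 > 26.61, while 9·2.69 = 24.21 ≤ 26.61

Final: 10 servers


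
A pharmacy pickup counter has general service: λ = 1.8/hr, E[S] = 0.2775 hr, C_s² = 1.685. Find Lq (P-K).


ρ = λ·E[S] = 1.8·0.2775 = 0.4995
Lq = ρ²(1+C_s²)/(2(1−ρ)) = 0.2495·(1+1.685)/(2·0.5005)
= 0.2495·2.6850/1.0010 = 0.66924

Final: 0.66924


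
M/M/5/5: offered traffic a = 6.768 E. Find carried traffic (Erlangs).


B(5,6.768) = 0.410749 (Erlang-B)
Carried load = a(1 − B) = 6.768·(1 − 0.410749) = 6.768·0.589251 = 3.9881 E

Final: 3.9881 Erlangs


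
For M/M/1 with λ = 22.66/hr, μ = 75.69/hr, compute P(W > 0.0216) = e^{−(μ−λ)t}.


W ~ Exponential(μ−λ) for M/M/1.
μ − λ = 75.69 − 22.66 = 53.0300
P(W > t) = e^{−(μ−λ)t} = e^{−1.1454} = 0.318081

Final: 0.318081


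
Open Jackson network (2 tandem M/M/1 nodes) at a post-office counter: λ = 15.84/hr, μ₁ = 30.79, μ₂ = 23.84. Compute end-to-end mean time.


Each node sees arrival rate λ = 15.84/hr (tandem ⇒ throughput preserved).
W₁ = 1/(μ₁−λ) = 1/(30.79−15.84) = 0.06689 hr
W₂ = 1/(μ₂−λ) = 1/(23.84−15.84) = 0.12500 hr
W_total = W₁ + W₂ = 0.06689 + 0.12500 = 0.19189 hr

Final: 0.19189 hr


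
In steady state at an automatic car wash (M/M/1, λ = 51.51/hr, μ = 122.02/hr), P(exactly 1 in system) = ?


ρ = 51.51/122.02 = 0.4221
P_n = (1−ρ)·ρ^n = (1 − 0.4221)·0.4221^1 = 0.5779·0.422144 = 0.243938

Final: 0.243938


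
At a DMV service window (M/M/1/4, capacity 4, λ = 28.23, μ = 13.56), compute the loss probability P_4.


ρ = λ/μ = 28.23/13.56 = 2.0819
P_K = (1−ρ)ρ^K/(1−ρ^(K+1)) = (-1.0819·18.784721)/(1 − 39.107130)
= -20.322409/-38.107130 = 0.533297

Final: 0.533297


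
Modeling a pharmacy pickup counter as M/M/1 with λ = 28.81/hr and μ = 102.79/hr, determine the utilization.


ρ = λ/μ = 28.81/102.79 = 0.2803

Final: 0.2803


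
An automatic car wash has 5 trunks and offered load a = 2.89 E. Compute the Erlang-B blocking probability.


B(c,a) = (a^c/c!) / Σ_{k=0}^{c} a^k/k!
a^5/5! = 1.679995
Σ terms (k=0..5): 1.00000 + 2.89000 + 4.17605 + 4.02293 + 2.90657 + 1.67999 = 16.675539
B = 1.679995/16.675539 = 0.100746

Final: 0.100746


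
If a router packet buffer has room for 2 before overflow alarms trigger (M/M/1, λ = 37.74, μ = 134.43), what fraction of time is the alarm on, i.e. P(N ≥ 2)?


ρ = 37.74/134.43 = 0.2807
P(N ≥ n) = ρ^n = 0.2807^2 = 0.078815

Final: 0.078815


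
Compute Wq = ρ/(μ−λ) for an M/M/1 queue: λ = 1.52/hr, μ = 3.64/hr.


ρ = 1.52/3.64 = 0.4176
Wq = ρ/(μ−λ) = 0.4176/(3.64 − 1.52) = 0.4176/2.12 = 0.1970 hr

Final: 0.1970 hr


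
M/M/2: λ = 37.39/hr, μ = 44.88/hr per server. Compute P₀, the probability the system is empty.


a = λ/μ = 37.39/44.88 = 0.8331; ρ = a/c = 0.4166
Σ_{k=0}^{1} a^k/k! (terms k=0..1) = 1.00000 + 0.83311 = 1.83311
Tail: a^2/(2!(1−ρ)) = 0.69407/(2·0.5834) = 0.59481
P₀ = 1/(1.83311 + 0.59481) = 1/2.42792 = 0.411876

Final: 0.411876


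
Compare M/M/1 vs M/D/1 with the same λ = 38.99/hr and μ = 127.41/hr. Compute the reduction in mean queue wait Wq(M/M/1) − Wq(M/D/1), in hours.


ρ = 38.99/127.41 = 0.3060
Wq(M/M/1) = ρ/(μ−λ) = 0.3060/88.42 = 0.003461 hr
Wq(M/D/1) = ρ/(2(μ−λ)) = 0.001730 hr
Savings = 0.003461 − 0.001730 = 0.001730 hr

Final: 0.001730 hr


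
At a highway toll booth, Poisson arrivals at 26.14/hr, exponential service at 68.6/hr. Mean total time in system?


W = 1/(μ−λ) = 1/(68.6 − 26.14) = 1/42.46 = 0.02355 hr

Final: 0.02355 hr


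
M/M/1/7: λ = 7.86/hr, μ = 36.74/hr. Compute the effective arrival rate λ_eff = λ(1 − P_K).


ρ = 0.2139; P_K = (1−ρ)ρ^7/(1−ρ^8) = 0.00001612
λ_eff = λ(1 − P_K) = 7.86·(1 − 0.00001612) = 7.86·0.999984 = 7.8599 /hr

Final: 7.8599 /hr


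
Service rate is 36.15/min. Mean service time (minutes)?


Mean service time = 1/μ = 1/36.15 minute = 0.02766 minute
In minutes: 0.02766 × 1 = 0.02766 min

Final: 0.02766 min


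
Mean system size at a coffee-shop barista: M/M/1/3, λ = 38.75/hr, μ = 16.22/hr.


ρ = 38.75/16.22 = 2.3890
L = ρ[1 − (K+1)ρ^K + Kρ^(K+1)] / [(1−ρ)(1−ρ^(K+1))]
Numerator: 2.3890·(1 − 4·13.635233 + 3·32.574925) = 105.556345
Denominator: (-1.3890)·(-31.574925) = 43.858389
L = 105.556345/43.858389 = 2.4068

Final: 2.4068


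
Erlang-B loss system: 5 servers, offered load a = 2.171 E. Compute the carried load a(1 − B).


B(5,2.171) = 0.046948 (Erlang-B)
Carried load = a(1 − B) = 2.171·(1 − 0.046948) = 2.171·0.953052 = 2.0691 E

Final: 2.0691 Erlangs


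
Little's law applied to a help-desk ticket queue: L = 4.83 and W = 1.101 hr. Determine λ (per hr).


λ = L/W = 4.83/1.101 = 4.3869 /hr

Final: 4.3869 /hr


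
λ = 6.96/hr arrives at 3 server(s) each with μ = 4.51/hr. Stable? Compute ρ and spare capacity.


Total capacity cμ = 3·4.51 = 13.53/hr
ρ = λ/(cμ) = 6.96/13.53 = 0.5144
Stable ⇔ ρ < 1: YES
Spare capacity = cμ − λ = 13.53 − 6.96 = 6.57/hr

Final: ρ = 0.5144; stable; margin = 6.57/hr


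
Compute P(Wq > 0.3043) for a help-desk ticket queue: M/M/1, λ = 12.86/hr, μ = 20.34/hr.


ρ = 12.86/20.34 = 0.6323
P(Wq > t) = ρ·e^{−(μ−λ)t} = 0.6323·e^{−2.2762}
= 0.6323·0.102677 = 0.064918

Final: 0.064918


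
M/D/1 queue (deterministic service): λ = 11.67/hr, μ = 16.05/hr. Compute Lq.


ρ = 11.67/16.05 = 0.7271
M/D/1: Lq = ρ²/(2(1−ρ)) = 0.5287/(2·0.2729) = 0.96864

Final: 0.96864


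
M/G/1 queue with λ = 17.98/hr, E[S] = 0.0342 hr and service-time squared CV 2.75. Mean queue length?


ρ = λ·E[S] = 17.98·0.0342 = 0.6149
Lq = ρ²(1+C_s²)/(2(1−ρ)) = 0.3781·(1+2.75)/(2·0.3851)
= 0.3781·3.7500/0.7702 = 1.84110

Final: 1.84110


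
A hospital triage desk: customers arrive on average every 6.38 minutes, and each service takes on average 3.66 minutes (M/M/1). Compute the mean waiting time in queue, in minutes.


λ = 60/6.38 = 9.4044 /hr
μ = 60/3.66 = 16.3934 /hr
ρ = λ/μ = 9.4044/16.3934 = 0.5737
Wq = ρ/(μ−λ) = 0.5737/(16.3934−9.4044) = 0.08208 hr
In minutes: 0.08208·60 = 4.925 min

Final: 4.925 min


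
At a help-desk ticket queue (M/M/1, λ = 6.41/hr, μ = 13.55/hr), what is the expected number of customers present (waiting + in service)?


ρ = λ/μ = 6.41/13.55 = 0.4731
L = ρ/(1−ρ) = 0.4731/(1 − 0.4731) = 0.4731/0.5269 = 0.8978

Final: 0.8978


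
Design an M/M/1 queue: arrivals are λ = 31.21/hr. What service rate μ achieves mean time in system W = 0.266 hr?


W = 1/(μ−λ) ⇒ μ − λ = 1/W = 1/0.266 = 3.7594
μ = λ + 1/W = 31.21 + 3.7594 = 34.9694 per hr

Final: 34.9694 /hr


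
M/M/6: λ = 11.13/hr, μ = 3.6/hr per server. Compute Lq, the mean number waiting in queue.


a = λ/μ = 3.0917; ρ = a/6 = 0.5153
P₀ = 0.044526
Lq = P₀·a^c·ρ / (c!·(1−ρ)²) = 0.044526·873.28496·0.5153/(720·0.23496)
= 0.11844

Final: 0.11844


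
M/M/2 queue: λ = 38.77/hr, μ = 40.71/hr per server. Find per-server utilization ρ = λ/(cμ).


ρ = λ/(cμ) = 38.77/(2·40.71) = 38.77/81.42 = 0.4762

Final: 0.4762


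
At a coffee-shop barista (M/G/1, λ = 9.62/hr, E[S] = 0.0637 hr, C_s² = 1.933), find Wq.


ρ = λ·E[S] = 9.62·0.0637 = 0.6128
E[S²] = E[S]²(1+C_s²) = 0.0637²·(1+1.933) = 0.011901
Wq = λ·E[S²]/(2(1−ρ)) = 9.62·0.011901/(2·0.3872) = 0.14784 hr

Final: 0.14784 hr


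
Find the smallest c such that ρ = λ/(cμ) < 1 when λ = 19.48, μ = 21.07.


Stability requires cμ > λ ⇔ c > λ/μ.
λ/μ = 19.48/21.07 = 0.9245
Minimum integer c = ⌊0.9245⌋ + 1 = 1
Check: 1·21.07 = 21.07 > 19.48, while 0·21.07 = 0.00 ≤ 19.48

Final: 1 servers


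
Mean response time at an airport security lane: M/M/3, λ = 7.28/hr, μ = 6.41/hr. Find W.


a = 1.1357; ρ = 0.3786; P₀ = 0.315104
Lq = P₀·a^c·ρ/(c!(1−ρ)²) = 0.07542
Wq = Lq/λ = 0.07542/7.28 = 0.01036 hr
W = Wq + 1/μ = 0.01036 + 0.15601 = 0.16637 hr

Final: 0.16637 hr


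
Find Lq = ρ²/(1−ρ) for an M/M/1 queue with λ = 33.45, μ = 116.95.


ρ = 33.45/116.95 = 0.2860
Lq = ρ²/(1−ρ) = 0.08181/0.7140 = 0.1146

Final: 0.1146


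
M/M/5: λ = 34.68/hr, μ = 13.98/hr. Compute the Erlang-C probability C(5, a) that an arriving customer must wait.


a = λ/μ = 2.4807; ρ = a/5 = 0.4961
P₀ = 0.081743 (from M/M/c formula)
C(c,a) = [a^c/(c!(1−ρ))]·P₀ = [93.94195/(120·0.5039)]·0.081743
= 1.55370·0.081743 = 0.127004

Final: 0.127004


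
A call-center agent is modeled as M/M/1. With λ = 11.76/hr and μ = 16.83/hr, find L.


ρ = λ/μ = 11.76/16.83 = 0.6988
L = ρ/(1−ρ) = 0.6988/(1 − 0.6988) = 0.6988/0.3012 = 2.3195

Final: 2.3195


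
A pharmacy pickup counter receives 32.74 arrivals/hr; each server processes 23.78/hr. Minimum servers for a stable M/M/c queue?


Stability requires cμ > λ ⇔ c > λ/μ.
λ/μ = 32.74/23.78 = 1.3768
Minimum integer c = ⌊1.3768⌋ + 1 = 2
Check: 2·23.78 = 47.56 > 32.74, while 1·23.78 = 23.78 ≤ 32.74

Final: 2 servers


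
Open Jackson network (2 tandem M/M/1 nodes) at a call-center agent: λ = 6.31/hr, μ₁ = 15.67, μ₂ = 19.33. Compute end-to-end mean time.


Each node sees arrival rate λ = 6.31/hr (tandem ⇒ throughput preserved).
W₁ = 1/(μ₁−λ) = 1/(15.67−6.31) = 0.10684 hr
W₂ = 1/(μ₂−λ) = 1/(19.33−6.31) = 0.07680 hr
W_total = W₁ + W₂ = 0.10684 + 0.07680 = 0.18364 hr

Final: 0.18364 hr


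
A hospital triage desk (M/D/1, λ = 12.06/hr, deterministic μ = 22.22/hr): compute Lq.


ρ = 12.06/22.22 = 0.5428
M/D/1: Lq = ρ²/(2(1−ρ)) = 0.2946/(2·0.4572) = 0.32213

Final: 0.32213


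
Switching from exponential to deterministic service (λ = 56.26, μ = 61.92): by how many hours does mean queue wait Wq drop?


ρ = 56.26/61.92 = 0.9086
Wq(M/M/1) = ρ/(μ−λ) = 0.9086/5.66 = 0.16053 hr
Wq(M/D/1) = ρ/(2(μ−λ)) = 0.08026 hr
Savings = 0.16053 − 0.08026 = 0.08026 hr

Final: 0.08026 hr


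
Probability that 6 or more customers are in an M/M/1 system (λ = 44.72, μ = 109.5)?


ρ = 44.72/109.5 = 0.4084
P(N ≥ n) = ρ^n = 0.4084^6 = 0.004640

Final: 0.004640


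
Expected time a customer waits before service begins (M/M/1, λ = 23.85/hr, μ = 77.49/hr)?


ρ = 23.85/77.49 = 0.3078
Wq = ρ/(μ−λ) = 0.3078/(77.49 − 23.85) = 0.3078/53.64 = 0.005738 hr

Final: 0.005738 hr


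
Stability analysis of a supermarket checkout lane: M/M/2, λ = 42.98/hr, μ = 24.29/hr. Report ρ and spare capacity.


Total capacity cμ = 2·24.29 = 48.58/hr
ρ = λ/(cμ) = 42.98/48.58 = 0.8847
Stable ⇔ ρ < 1: YES
Spare capacity = cμ − λ = 48.58 − 42.98 = 5.60/hr

Final: ρ = 0.8847; stable; margin = 5.60/hr


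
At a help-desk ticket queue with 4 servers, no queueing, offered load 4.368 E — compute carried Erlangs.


B(4,4.368) = 0.344993 (Erlang-B)
Carried load = a(1 − B) = 4.368·(1 − 0.344993) = 4.368·0.655007 = 2.8611 E

Final: 2.8611 Erlangs


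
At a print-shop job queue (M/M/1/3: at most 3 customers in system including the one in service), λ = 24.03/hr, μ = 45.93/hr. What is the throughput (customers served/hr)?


ρ = 0.5232; P_K = (1−ρ)ρ^3/(1−ρ^4) = 0.073815
λ_eff = λ(1 − P_K) = 24.03·(1 − 0.073815) = 24.03·0.926185 = 22.2562 /hr

Final: 22.2562 /hr
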